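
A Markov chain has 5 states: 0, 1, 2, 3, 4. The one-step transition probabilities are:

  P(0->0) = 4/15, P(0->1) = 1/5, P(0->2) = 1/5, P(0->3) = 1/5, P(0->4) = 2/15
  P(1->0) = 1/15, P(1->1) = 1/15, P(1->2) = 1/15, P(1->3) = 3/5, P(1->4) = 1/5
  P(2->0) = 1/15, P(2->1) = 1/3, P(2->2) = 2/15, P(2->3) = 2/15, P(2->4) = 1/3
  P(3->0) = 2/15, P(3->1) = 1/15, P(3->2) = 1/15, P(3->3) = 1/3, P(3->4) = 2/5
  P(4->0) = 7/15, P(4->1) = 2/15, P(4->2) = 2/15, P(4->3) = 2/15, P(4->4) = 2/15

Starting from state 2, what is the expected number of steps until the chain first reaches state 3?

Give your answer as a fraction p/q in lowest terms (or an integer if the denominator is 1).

Answer: 7250/1763

Derivation:
Let h_i = expected steps to first reach 3 from state i.
Boundary: h_3 = 0.
First-step equations for the other states:
  h_0 = 1 + 4/15*h_0 + 1/5*h_1 + 1/5*h_2 + 1/5*h_3 + 2/15*h_4
  h_1 = 1 + 1/15*h_0 + 1/15*h_1 + 1/15*h_2 + 3/5*h_3 + 1/5*h_4
  h_2 = 1 + 1/15*h_0 + 1/3*h_1 + 2/15*h_2 + 2/15*h_3 + 1/3*h_4
  h_4 = 1 + 7/15*h_0 + 2/15*h_1 + 2/15*h_2 + 2/15*h_3 + 2/15*h_4

Substituting h_3 = 0 and rearranging gives the linear system (I - Q) h = 1:
  [11/15, -1/5, -1/5, -2/15] . (h_0, h_1, h_2, h_4) = 1
  [-1/15, 14/15, -1/15, -1/5] . (h_0, h_1, h_2, h_4) = 1
  [-1/15, -1/3, 13/15, -1/3] . (h_0, h_1, h_2, h_4) = 1
  [-7/15, -2/15, -2/15, 13/15] . (h_0, h_1, h_2, h_4) = 1

Solving yields:
  h_0 = 7005/1763
  h_1 = 4540/1763
  h_2 = 7250/1763
  h_4 = 7620/1763

Starting state is 2, so the expected hitting time is h_2 = 7250/1763.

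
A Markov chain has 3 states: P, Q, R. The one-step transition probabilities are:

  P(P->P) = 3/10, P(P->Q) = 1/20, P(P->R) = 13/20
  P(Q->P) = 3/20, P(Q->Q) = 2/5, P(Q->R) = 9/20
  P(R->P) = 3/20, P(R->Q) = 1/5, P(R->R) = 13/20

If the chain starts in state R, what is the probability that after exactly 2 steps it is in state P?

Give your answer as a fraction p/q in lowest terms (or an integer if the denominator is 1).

Answer: 69/400

Derivation:
Computing P^2 by repeated multiplication:
P^1 =
  P: [3/10, 1/20, 13/20]
  Q: [3/20, 2/5, 9/20]
  R: [3/20, 1/5, 13/20]
P^2 =
  P: [39/200, 33/200, 16/25]
  Q: [69/400, 103/400, 57/100]
  R: [69/400, 87/400, 61/100]

(P^2)[R -> P] = 69/400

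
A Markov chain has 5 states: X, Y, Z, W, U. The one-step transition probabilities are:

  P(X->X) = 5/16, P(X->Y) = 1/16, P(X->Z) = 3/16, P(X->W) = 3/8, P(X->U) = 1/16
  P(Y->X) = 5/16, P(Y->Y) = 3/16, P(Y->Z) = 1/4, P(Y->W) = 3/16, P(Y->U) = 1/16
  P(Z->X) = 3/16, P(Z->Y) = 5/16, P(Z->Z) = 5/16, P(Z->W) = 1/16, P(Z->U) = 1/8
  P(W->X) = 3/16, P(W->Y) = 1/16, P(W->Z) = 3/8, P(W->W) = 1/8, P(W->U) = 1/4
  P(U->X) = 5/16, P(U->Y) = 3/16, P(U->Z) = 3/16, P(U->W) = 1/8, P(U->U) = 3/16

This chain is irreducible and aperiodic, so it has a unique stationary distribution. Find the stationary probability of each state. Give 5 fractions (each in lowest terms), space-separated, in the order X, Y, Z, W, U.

The stationary distribution satisfies pi = pi * P, i.e.:
  pi_X = 5/16*pi_X + 5/16*pi_Y + 3/16*pi_Z + 3/16*pi_W + 5/16*pi_U
  pi_Y = 1/16*pi_X + 3/16*pi_Y + 5/16*pi_Z + 1/16*pi_W + 3/16*pi_U
  pi_Z = 3/16*pi_X + 1/4*pi_Y + 5/16*pi_Z + 3/8*pi_W + 3/16*pi_U
  pi_W = 3/8*pi_X + 3/16*pi_Y + 1/16*pi_Z + 1/8*pi_W + 1/8*pi_U
  pi_U = 1/16*pi_X + 1/16*pi_Y + 1/8*pi_Z + 1/4*pi_W + 3/16*pi_U
with normalization: pi_X + pi_Y + pi_Z + pi_W + pi_U = 1.

Using the first 4 balance equations plus normalization, the linear system A*pi = b is:
  [-11/16, 5/16, 3/16, 3/16, 5/16] . pi = 0
  [1/16, -13/16, 5/16, 1/16, 3/16] . pi = 0
  [3/16, 1/4, -11/16, 3/8, 3/16] . pi = 0
  [3/8, 3/16, 1/16, -7/8, 1/8] . pi = 0
  [1, 1, 1, 1, 1] . pi = 1

Solving yields:
  pi_X = 3843/14984
  pi_Y = 4967/29968
  pi_Z = 7951/29968
  pi_W = 5481/29968
  pi_U = 3883/29968

Verification (pi * P):
  3843/14984*5/16 + 4967/29968*5/16 + 7951/29968*3/16 + 5481/29968*3/16 + 3883/29968*5/16 = 3843/14984 = pi_X  (ok)
  3843/14984*1/16 + 4967/29968*3/16 + 7951/29968*5/16 + 5481/29968*1/16 + 3883/29968*3/16 = 4967/29968 = pi_Y  (ok)
  3843/14984*3/16 + 4967/29968*1/4 + 7951/29968*5/16 + 5481/29968*3/8 + 3883/29968*3/16 = 7951/29968 = pi_Z  (ok)
  3843/14984*3/8 + 4967/29968*3/16 + 7951/29968*1/16 + 5481/29968*1/8 + 3883/29968*1/8 = 5481/29968 = pi_W  (ok)
  3843/14984*1/16 + 4967/29968*1/16 + 7951/29968*1/8 + 5481/29968*1/4 + 3883/29968*3/16 = 3883/29968 = pi_U  (ok)

Answer: 3843/14984 4967/29968 7951/29968 5481/29968 3883/29968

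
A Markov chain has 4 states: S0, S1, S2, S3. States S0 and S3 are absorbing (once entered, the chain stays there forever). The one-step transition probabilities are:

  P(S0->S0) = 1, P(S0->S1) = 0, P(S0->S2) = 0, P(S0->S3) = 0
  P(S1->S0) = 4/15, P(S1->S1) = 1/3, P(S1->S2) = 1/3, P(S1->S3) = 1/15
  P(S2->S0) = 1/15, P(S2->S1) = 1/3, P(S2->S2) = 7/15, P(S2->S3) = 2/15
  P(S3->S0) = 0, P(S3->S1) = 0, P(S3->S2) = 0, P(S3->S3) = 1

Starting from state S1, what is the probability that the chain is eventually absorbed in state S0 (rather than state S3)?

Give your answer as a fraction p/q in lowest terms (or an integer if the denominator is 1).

Let a_i = P(absorbed in S0 | start in state i).
Boundary conditions: a_S0 = 1, a_S3 = 0.
For each transient state i, a_i = sum_j P(i->j) * a_j:
  a_S1 = 4/15*a_S0 + 1/3*a_S1 + 1/3*a_S2 + 1/15*a_S3
  a_S2 = 1/15*a_S0 + 1/3*a_S1 + 7/15*a_S2 + 2/15*a_S3

Substituting a_S0 = 1 and a_S3 = 0, rearrange to (I - Q) a = r where r[i] = P(i -> S0):
  [2/3, -1/3] . (a_S1, a_S2) = 4/15
  [-1/3, 8/15] . (a_S1, a_S2) = 1/15

Solving yields:
  a_S1 = 37/55
  a_S2 = 6/11

Starting state is S1, so the absorption probability is a_S1 = 37/55.

Answer: 37/55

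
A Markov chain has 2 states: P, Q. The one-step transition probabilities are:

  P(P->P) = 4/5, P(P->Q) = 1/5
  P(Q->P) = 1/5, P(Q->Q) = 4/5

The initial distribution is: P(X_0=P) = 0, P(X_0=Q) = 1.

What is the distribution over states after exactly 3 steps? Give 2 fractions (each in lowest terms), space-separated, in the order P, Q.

Answer: 49/125 76/125

Derivation:
Propagating the distribution step by step (d_{t+1} = d_t * P):
d_0 = (P=0, Q=1)
  d_1[P] = 0*4/5 + 1*1/5 = 1/5
  d_1[Q] = 0*1/5 + 1*4/5 = 4/5
d_1 = (P=1/5, Q=4/5)
  d_2[P] = 1/5*4/5 + 4/5*1/5 = 8/25
  d_2[Q] = 1/5*1/5 + 4/5*4/5 = 17/25
d_2 = (P=8/25, Q=17/25)
  d_3[P] = 8/25*4/5 + 17/25*1/5 = 49/125
  d_3[Q] = 8/25*1/5 + 17/25*4/5 = 76/125
d_3 = (P=49/125, Q=76/125)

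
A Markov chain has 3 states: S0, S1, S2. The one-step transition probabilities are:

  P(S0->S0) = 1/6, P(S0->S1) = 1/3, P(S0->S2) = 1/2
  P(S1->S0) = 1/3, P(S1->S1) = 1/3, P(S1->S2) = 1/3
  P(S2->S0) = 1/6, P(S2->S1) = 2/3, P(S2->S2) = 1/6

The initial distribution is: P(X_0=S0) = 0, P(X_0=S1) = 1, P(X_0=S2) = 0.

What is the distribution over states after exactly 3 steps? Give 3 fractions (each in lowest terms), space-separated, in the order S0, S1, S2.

Answer: 13/54 4/9 17/54

Derivation:
Propagating the distribution step by step (d_{t+1} = d_t * P):
d_0 = (S0=0, S1=1, S2=0)
  d_1[S0] = 0*1/6 + 1*1/3 + 0*1/6 = 1/3
  d_1[S1] = 0*1/3 + 1*1/3 + 0*2/3 = 1/3
  d_1[S2] = 0*1/2 + 1*1/3 + 0*1/6 = 1/3
d_1 = (S0=1/3, S1=1/3, S2=1/3)
  d_2[S0] = 1/3*1/6 + 1/3*1/3 + 1/3*1/6 = 2/9
  d_2[S1] = 1/3*1/3 + 1/3*1/3 + 1/3*2/3 = 4/9
  d_2[S2] = 1/3*1/2 + 1/3*1/3 + 1/3*1/6 = 1/3
d_2 = (S0=2/9, S1=4/9, S2=1/3)
  d_3[S0] = 2/9*1/6 + 4/9*1/3 + 1/3*1/6 = 13/54
  d_3[S1] = 2/9*1/3 + 4/9*1/3 + 1/3*2/3 = 4/9
  d_3[S2] = 2/9*1/2 + 4/9*1/3 + 1/3*1/6 = 17/54
d_3 = (S0=13/54, S1=4/9, S2=17/54)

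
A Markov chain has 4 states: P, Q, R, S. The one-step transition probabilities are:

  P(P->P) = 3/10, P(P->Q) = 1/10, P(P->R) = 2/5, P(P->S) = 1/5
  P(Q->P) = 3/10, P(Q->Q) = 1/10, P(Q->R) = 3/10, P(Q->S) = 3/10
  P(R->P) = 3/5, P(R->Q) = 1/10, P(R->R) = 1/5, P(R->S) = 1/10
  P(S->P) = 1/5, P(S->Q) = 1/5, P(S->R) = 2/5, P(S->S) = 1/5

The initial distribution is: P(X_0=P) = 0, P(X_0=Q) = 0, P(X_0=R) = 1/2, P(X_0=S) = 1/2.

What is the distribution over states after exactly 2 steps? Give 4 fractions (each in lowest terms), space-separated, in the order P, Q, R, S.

Answer: 3/8 23/200 13/40 37/200

Derivation:
Propagating the distribution step by step (d_{t+1} = d_t * P):
d_0 = (P=0, Q=0, R=1/2, S=1/2)
  d_1[P] = 0*3/10 + 0*3/10 + 1/2*3/5 + 1/2*1/5 = 2/5
  d_1[Q] = 0*1/10 + 0*1/10 + 1/2*1/10 + 1/2*1/5 = 3/20
  d_1[R] = 0*2/5 + 0*3/10 + 1/2*1/5 + 1/2*2/5 = 3/10
  d_1[S] = 0*1/5 + 0*3/10 + 1/2*1/10 + 1/2*1/5 = 3/20
d_1 = (P=2/5, Q=3/20, R=3/10, S=3/20)
  d_2[P] = 2/5*3/10 + 3/20*3/10 + 3/10*3/5 + 3/20*1/5 = 3/8
  d_2[Q] = 2/5*1/10 + 3/20*1/10 + 3/10*1/10 + 3/20*1/5 = 23/200
  d_2[R] = 2/5*2/5 + 3/20*3/10 + 3/10*1/5 + 3/20*2/5 = 13/40
  d_2[S] = 2/5*1/5 + 3/20*3/10 + 3/10*1/10 + 3/20*1/5 = 37/200
d_2 = (P=3/8, Q=23/200, R=13/40, S=37/200)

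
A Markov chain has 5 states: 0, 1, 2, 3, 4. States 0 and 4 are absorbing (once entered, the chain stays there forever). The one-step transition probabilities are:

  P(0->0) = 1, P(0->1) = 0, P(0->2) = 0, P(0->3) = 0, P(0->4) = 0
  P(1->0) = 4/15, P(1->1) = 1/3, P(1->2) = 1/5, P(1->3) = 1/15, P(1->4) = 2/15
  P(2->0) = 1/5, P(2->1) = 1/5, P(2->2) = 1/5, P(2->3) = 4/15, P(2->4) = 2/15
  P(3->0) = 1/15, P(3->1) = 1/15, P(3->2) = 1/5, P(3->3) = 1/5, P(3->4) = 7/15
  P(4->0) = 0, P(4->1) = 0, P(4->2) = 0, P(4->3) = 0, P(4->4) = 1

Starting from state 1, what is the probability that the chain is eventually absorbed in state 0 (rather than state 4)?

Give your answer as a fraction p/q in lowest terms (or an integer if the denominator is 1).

Let a_i = P(absorbed in 0 | start in state i).
Boundary conditions: a_0 = 1, a_4 = 0.
For each transient state i, a_i = sum_j P(i->j) * a_j:
  a_1 = 4/15*a_0 + 1/3*a_1 + 1/5*a_2 + 1/15*a_3 + 2/15*a_4
  a_2 = 1/5*a_0 + 1/5*a_1 + 1/5*a_2 + 4/15*a_3 + 2/15*a_4
  a_3 = 1/15*a_0 + 1/15*a_1 + 1/5*a_2 + 1/5*a_3 + 7/15*a_4

Substituting a_0 = 1 and a_4 = 0, rearrange to (I - Q) a = r where r[i] = P(i -> 0):
  [2/3, -1/5, -1/15] . (a_1, a_2, a_3) = 4/15
  [-1/5, 4/5, -4/15] . (a_1, a_2, a_3) = 1/5
  [-1/15, -1/5, 4/5] . (a_1, a_2, a_3) = 1/15

Solving yields:
  a_1 = 223/393
  a_2 = 560/1179
  a_3 = 98/393

Starting state is 1, so the absorption probability is a_1 = 223/393.

Answer: 223/393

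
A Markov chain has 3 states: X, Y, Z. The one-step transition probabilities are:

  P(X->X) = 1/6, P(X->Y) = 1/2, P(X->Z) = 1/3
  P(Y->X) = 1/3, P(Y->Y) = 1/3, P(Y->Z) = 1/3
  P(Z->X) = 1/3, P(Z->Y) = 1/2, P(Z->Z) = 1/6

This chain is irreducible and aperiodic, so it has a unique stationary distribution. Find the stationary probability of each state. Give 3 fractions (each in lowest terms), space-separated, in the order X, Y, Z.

The stationary distribution satisfies pi = pi * P, i.e.:
  pi_X = 1/6*pi_X + 1/3*pi_Y + 1/3*pi_Z
  pi_Y = 1/2*pi_X + 1/3*pi_Y + 1/2*pi_Z
  pi_Z = 1/3*pi_X + 1/3*pi_Y + 1/6*pi_Z
with normalization: pi_X + pi_Y + pi_Z = 1.

Using the first 2 balance equations plus normalization, the linear system A*pi = b is:
  [-5/6, 1/3, 1/3] . pi = 0
  [1/2, -2/3, 1/2] . pi = 0
  [1, 1, 1] . pi = 1

Solving yields:
  pi_X = 2/7
  pi_Y = 3/7
  pi_Z = 2/7

Verification (pi * P):
  2/7*1/6 + 3/7*1/3 + 2/7*1/3 = 2/7 = pi_X  (ok)
  2/7*1/2 + 3/7*1/3 + 2/7*1/2 = 3/7 = pi_Y  (ok)
  2/7*1/3 + 3/7*1/3 + 2/7*1/6 = 2/7 = pi_Z  (ok)

Answer: 2/7 3/7 2/7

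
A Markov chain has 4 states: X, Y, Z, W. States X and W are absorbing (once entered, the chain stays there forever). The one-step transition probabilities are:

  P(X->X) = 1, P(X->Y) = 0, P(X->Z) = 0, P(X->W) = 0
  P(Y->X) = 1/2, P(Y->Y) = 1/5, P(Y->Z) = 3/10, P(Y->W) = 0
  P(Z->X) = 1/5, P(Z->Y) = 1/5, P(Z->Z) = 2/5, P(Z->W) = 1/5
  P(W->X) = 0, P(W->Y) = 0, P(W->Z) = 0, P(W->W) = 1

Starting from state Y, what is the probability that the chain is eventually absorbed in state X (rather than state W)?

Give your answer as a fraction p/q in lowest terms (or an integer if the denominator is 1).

Let a_i = P(absorbed in X | start in state i).
Boundary conditions: a_X = 1, a_W = 0.
For each transient state i, a_i = sum_j P(i->j) * a_j:
  a_Y = 1/2*a_X + 1/5*a_Y + 3/10*a_Z + 0*a_W
  a_Z = 1/5*a_X + 1/5*a_Y + 2/5*a_Z + 1/5*a_W

Substituting a_X = 1 and a_W = 0, rearrange to (I - Q) a = r where r[i] = P(i -> X):
  [4/5, -3/10] . (a_Y, a_Z) = 1/2
  [-1/5, 3/5] . (a_Y, a_Z) = 1/5

Solving yields:
  a_Y = 6/7
  a_Z = 13/21

Starting state is Y, so the absorption probability is a_Y = 6/7.

Answer: 6/7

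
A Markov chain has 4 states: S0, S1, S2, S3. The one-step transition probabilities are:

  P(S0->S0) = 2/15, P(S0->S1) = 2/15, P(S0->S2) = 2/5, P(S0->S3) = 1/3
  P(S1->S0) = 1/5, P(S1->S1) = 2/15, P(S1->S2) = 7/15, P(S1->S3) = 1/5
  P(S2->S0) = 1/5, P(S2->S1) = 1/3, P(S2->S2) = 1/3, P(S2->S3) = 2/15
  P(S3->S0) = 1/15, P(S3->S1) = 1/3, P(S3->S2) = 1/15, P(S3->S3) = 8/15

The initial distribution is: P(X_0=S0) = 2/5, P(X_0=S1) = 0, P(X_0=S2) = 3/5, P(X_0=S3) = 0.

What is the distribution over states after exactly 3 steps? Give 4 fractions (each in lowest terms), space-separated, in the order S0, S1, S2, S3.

Propagating the distribution step by step (d_{t+1} = d_t * P):
d_0 = (S0=2/5, S1=0, S2=3/5, S3=0)
  d_1[S0] = 2/5*2/15 + 0*1/5 + 3/5*1/5 + 0*1/15 = 13/75
  d_1[S1] = 2/5*2/15 + 0*2/15 + 3/5*1/3 + 0*1/3 = 19/75
  d_1[S2] = 2/5*2/5 + 0*7/15 + 3/5*1/3 + 0*1/15 = 9/25
  d_1[S3] = 2/5*1/3 + 0*1/5 + 3/5*2/15 + 0*8/15 = 16/75
d_1 = (S0=13/75, S1=19/75, S2=9/25, S3=16/75)
  d_2[S0] = 13/75*2/15 + 19/75*1/5 + 9/25*1/5 + 16/75*1/15 = 4/25
  d_2[S1] = 13/75*2/15 + 19/75*2/15 + 9/25*1/3 + 16/75*1/3 = 31/125
  d_2[S2] = 13/75*2/5 + 19/75*7/15 + 9/25*1/3 + 16/75*1/15 = 362/1125
  d_2[S3] = 13/75*1/3 + 19/75*1/5 + 9/25*2/15 + 16/75*8/15 = 304/1125
d_2 = (S0=4/25, S1=31/125, S2=362/1125, S3=304/1125)
  d_3[S0] = 4/25*2/15 + 31/125*1/5 + 362/1125*1/5 + 304/1125*1/15 = 2587/16875
  d_3[S1] = 4/25*2/15 + 31/125*2/15 + 362/1125*1/3 + 304/1125*1/3 = 472/1875
  d_3[S2] = 4/25*2/5 + 31/125*7/15 + 362/1125*1/3 + 304/1125*1/15 = 5147/16875
  d_3[S3] = 4/25*1/3 + 31/125*1/5 + 362/1125*2/15 + 304/1125*8/15 = 1631/5625
d_3 = (S0=2587/16875, S1=472/1875, S2=5147/16875, S3=1631/5625)

Answer: 2587/16875 472/1875 5147/16875 1631/5625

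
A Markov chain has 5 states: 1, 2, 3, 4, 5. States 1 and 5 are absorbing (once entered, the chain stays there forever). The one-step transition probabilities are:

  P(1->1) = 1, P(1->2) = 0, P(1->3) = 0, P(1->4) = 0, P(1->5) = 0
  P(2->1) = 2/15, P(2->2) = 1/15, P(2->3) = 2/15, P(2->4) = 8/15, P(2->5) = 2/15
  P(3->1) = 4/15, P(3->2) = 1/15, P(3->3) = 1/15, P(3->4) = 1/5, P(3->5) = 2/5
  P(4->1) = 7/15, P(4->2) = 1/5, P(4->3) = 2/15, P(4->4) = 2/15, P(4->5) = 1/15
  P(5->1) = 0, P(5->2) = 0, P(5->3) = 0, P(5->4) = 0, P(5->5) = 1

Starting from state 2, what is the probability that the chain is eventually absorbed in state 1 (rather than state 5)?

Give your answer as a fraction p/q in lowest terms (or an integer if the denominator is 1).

Let a_i = P(absorbed in 1 | start in state i).
Boundary conditions: a_1 = 1, a_5 = 0.
For each transient state i, a_i = sum_j P(i->j) * a_j:
  a_2 = 2/15*a_1 + 1/15*a_2 + 2/15*a_3 + 8/15*a_4 + 2/15*a_5
  a_3 = 4/15*a_1 + 1/15*a_2 + 1/15*a_3 + 1/5*a_4 + 2/5*a_5
  a_4 = 7/15*a_1 + 1/5*a_2 + 2/15*a_3 + 2/15*a_4 + 1/15*a_5

Substituting a_1 = 1 and a_5 = 0, rearrange to (I - Q) a = r where r[i] = P(i -> 1):
  [14/15, -2/15, -8/15] . (a_2, a_3, a_4) = 2/15
  [-1/15, 14/15, -1/5] . (a_2, a_3, a_4) = 4/15
  [-1/5, -2/15, 13/15] . (a_2, a_3, a_4) = 7/15

Solving yields:
  a_2 = 673/1034
  a_3 = 513/1034
  a_4 = 791/1034

Starting state is 2, so the absorption probability is a_2 = 673/1034.

Answer: 673/1034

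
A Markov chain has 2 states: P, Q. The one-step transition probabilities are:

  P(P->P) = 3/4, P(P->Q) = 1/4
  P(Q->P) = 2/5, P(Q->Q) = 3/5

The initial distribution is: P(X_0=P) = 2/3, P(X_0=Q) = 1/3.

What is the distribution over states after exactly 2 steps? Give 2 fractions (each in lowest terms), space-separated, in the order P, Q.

Propagating the distribution step by step (d_{t+1} = d_t * P):
d_0 = (P=2/3, Q=1/3)
  d_1[P] = 2/3*3/4 + 1/3*2/5 = 19/30
  d_1[Q] = 2/3*1/4 + 1/3*3/5 = 11/30
d_1 = (P=19/30, Q=11/30)
  d_2[P] = 19/30*3/4 + 11/30*2/5 = 373/600
  d_2[Q] = 19/30*1/4 + 11/30*3/5 = 227/600
d_2 = (P=373/600, Q=227/600)

Answer: 373/600 227/600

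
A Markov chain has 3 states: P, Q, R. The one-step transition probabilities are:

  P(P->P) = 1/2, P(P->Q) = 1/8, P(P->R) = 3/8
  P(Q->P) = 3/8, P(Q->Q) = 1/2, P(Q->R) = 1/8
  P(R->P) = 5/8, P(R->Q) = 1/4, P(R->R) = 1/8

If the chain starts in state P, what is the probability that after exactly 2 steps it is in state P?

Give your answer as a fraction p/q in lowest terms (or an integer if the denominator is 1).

Computing P^2 by repeated multiplication:
P^1 =
  P: [1/2, 1/8, 3/8]
  Q: [3/8, 1/2, 1/8]
  R: [5/8, 1/4, 1/8]
P^2 =
  P: [17/32, 7/32, 1/4]
  Q: [29/64, 21/64, 7/32]
  R: [31/64, 15/64, 9/32]

(P^2)[P -> P] = 17/32

Answer: 17/32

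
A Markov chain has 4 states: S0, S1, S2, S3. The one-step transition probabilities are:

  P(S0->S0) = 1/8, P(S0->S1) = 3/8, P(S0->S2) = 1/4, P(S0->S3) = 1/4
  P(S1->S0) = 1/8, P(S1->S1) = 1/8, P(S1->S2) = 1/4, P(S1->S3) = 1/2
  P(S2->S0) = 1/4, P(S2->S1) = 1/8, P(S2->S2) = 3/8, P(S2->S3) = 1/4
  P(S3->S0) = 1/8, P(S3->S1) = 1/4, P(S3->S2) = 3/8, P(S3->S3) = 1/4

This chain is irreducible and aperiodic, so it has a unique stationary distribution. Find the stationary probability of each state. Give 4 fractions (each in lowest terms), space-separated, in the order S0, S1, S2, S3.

The stationary distribution satisfies pi = pi * P, i.e.:
  pi_S0 = 1/8*pi_S0 + 1/8*pi_S1 + 1/4*pi_S2 + 1/8*pi_S3
  pi_S1 = 3/8*pi_S0 + 1/8*pi_S1 + 1/8*pi_S2 + 1/4*pi_S3
  pi_S2 = 1/4*pi_S0 + 1/4*pi_S1 + 3/8*pi_S2 + 3/8*pi_S3
  pi_S3 = 1/4*pi_S0 + 1/2*pi_S1 + 1/4*pi_S2 + 1/4*pi_S3
with normalization: pi_S0 + pi_S1 + pi_S2 + pi_S3 = 1.

Using the first 3 balance equations plus normalization, the linear system A*pi = b is:
  [-7/8, 1/8, 1/4, 1/8] . pi = 0
  [3/8, -7/8, 1/8, 1/4] . pi = 0
  [1/4, 1/4, -5/8, 3/8] . pi = 0
  [1, 1, 1, 1] . pi = 1

Solving yields:
  pi_S0 = 48/289
  pi_S1 = 59/289
  pi_S2 = 95/289
  pi_S3 = 87/289

Verification (pi * P):
  48/289*1/8 + 59/289*1/8 + 95/289*1/4 + 87/289*1/8 = 48/289 = pi_S0  (ok)
  48/289*3/8 + 59/289*1/8 + 95/289*1/8 + 87/289*1/4 = 59/289 = pi_S1  (ok)
  48/289*1/4 + 59/289*1/4 + 95/289*3/8 + 87/289*3/8 = 95/289 = pi_S2  (ok)
  48/289*1/4 + 59/289*1/2 + 95/289*1/4 + 87/289*1/4 = 87/289 = pi_S3  (ok)

Answer: 48/289 59/289 95/289 87/289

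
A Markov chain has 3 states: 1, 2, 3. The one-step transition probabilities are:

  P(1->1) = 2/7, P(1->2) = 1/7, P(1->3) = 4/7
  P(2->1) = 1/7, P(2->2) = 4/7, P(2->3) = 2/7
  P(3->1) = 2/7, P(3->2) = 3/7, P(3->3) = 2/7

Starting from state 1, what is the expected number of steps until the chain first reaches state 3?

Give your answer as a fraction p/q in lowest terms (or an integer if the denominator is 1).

Let h_i = expected steps to first reach 3 from state i.
Boundary: h_3 = 0.
First-step equations for the other states:
  h_1 = 1 + 2/7*h_1 + 1/7*h_2 + 4/7*h_3
  h_2 = 1 + 1/7*h_1 + 4/7*h_2 + 2/7*h_3

Substituting h_3 = 0 and rearranging gives the linear system (I - Q) h = 1:
  [5/7, -1/7] . (h_1, h_2) = 1
  [-1/7, 3/7] . (h_1, h_2) = 1

Solving yields:
  h_1 = 2
  h_2 = 3

Starting state is 1, so the expected hitting time is h_1 = 2.

Answer: 2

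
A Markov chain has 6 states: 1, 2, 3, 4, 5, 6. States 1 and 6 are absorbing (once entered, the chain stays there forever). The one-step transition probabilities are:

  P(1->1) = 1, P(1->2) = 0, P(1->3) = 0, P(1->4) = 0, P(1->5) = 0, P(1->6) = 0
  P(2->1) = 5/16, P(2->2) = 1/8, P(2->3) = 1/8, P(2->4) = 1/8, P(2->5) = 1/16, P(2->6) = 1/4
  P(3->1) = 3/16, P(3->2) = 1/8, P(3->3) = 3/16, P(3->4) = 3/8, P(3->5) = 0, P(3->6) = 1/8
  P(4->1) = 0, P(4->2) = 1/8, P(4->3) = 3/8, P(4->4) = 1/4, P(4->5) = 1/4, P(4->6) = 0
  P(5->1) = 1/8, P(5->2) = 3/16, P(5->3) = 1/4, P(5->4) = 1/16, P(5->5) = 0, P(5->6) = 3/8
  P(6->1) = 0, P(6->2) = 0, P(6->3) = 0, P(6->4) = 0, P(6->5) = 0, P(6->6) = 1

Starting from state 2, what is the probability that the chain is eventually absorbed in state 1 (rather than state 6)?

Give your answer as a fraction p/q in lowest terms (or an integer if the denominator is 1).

Let a_i = P(absorbed in 1 | start in state i).
Boundary conditions: a_1 = 1, a_6 = 0.
For each transient state i, a_i = sum_j P(i->j) * a_j:
  a_2 = 5/16*a_1 + 1/8*a_2 + 1/8*a_3 + 1/8*a_4 + 1/16*a_5 + 1/4*a_6
  a_3 = 3/16*a_1 + 1/8*a_2 + 3/16*a_3 + 3/8*a_4 + 0*a_5 + 1/8*a_6
  a_4 = 0*a_1 + 1/8*a_2 + 3/8*a_3 + 1/4*a_4 + 1/4*a_5 + 0*a_6
  a_5 = 1/8*a_1 + 3/16*a_2 + 1/4*a_3 + 1/16*a_4 + 0*a_5 + 3/8*a_6

Substituting a_1 = 1 and a_6 = 0, rearrange to (I - Q) a = r where r[i] = P(i -> 1):
  [7/8, -1/8, -1/8, -1/16] . (a_2, a_3, a_4, a_5) = 5/16
  [-1/8, 13/16, -3/8, 0] . (a_2, a_3, a_4, a_5) = 3/16
  [-1/8, -3/8, 3/4, -1/4] . (a_2, a_3, a_4, a_5) = 0
  [-3/16, -1/4, -1/16, 1] . (a_2, a_3, a_4, a_5) = 1/8

Solving yields:
  a_2 = 5683/10697
  a_3 = 5747/10697
  a_4 = 5209/10697
  a_5 = 4165/10697

Starting state is 2, so the absorption probability is a_2 = 5683/10697.

Answer: 5683/10697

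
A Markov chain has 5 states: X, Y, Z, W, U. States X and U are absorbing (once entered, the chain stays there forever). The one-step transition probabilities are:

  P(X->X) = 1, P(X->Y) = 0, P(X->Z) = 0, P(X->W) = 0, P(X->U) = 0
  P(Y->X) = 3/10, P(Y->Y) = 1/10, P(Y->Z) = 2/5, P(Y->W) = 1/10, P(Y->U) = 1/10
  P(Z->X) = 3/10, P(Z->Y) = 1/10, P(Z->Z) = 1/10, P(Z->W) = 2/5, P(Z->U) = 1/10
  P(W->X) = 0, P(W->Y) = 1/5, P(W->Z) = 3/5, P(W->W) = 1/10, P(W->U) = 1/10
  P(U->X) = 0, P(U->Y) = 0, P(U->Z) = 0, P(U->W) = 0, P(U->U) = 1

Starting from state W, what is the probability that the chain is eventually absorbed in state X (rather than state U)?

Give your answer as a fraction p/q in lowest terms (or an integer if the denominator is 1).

Let a_i = P(absorbed in X | start in state i).
Boundary conditions: a_X = 1, a_U = 0.
For each transient state i, a_i = sum_j P(i->j) * a_j:
  a_Y = 3/10*a_X + 1/10*a_Y + 2/5*a_Z + 1/10*a_W + 1/10*a_U
  a_Z = 3/10*a_X + 1/10*a_Y + 1/10*a_Z + 2/5*a_W + 1/10*a_U
  a_W = 0*a_X + 1/5*a_Y + 3/5*a_Z + 1/10*a_W + 1/10*a_U

Substituting a_X = 1 and a_U = 0, rearrange to (I - Q) a = r where r[i] = P(i -> X):
  [9/10, -2/5, -1/10] . (a_Y, a_Z, a_W) = 3/10
  [-1/10, 9/10, -2/5] . (a_Y, a_Z, a_W) = 3/10
  [-1/5, -3/5, 9/10] . (a_Y, a_Z, a_W) = 0

Solving yields:
  a_Y = 297/421
  a_Z = 288/421
  a_W = 258/421

Starting state is W, so the absorption probability is a_W = 258/421.

Answer: 258/421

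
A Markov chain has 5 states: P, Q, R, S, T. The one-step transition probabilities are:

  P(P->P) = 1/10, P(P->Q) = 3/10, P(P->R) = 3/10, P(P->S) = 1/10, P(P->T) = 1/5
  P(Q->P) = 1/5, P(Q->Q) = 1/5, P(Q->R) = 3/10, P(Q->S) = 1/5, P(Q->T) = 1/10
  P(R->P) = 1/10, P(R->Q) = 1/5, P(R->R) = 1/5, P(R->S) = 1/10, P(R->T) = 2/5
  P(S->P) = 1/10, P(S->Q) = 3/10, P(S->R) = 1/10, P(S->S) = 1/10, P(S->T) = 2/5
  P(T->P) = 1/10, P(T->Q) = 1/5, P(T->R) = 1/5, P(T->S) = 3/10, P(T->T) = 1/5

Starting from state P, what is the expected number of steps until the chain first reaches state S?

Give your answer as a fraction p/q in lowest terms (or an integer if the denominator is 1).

Let h_i = expected steps to first reach S from state i.
Boundary: h_S = 0.
First-step equations for the other states:
  h_P = 1 + 1/10*h_P + 3/10*h_Q + 3/10*h_R + 1/10*h_S + 1/5*h_T
  h_Q = 1 + 1/5*h_P + 1/5*h_Q + 3/10*h_R + 1/5*h_S + 1/10*h_T
  h_R = 1 + 1/10*h_P + 1/5*h_Q + 1/5*h_R + 1/10*h_S + 2/5*h_T
  h_T = 1 + 1/10*h_P + 1/5*h_Q + 1/5*h_R + 3/10*h_S + 1/5*h_T

Substituting h_S = 0 and rearranging gives the linear system (I - Q) h = 1:
  [9/10, -3/10, -3/10, -1/5] . (h_P, h_Q, h_R, h_T) = 1
  [-1/5, 4/5, -3/10, -1/10] . (h_P, h_Q, h_R, h_T) = 1
  [-1/10, -1/5, 4/5, -2/5] . (h_P, h_Q, h_R, h_T) = 1
  [-1/10, -1/5, -1/5, 4/5] . (h_P, h_Q, h_R, h_T) = 1

Solving yields:
  h_P = 6110/1029
  h_Q = 5660/1029
  h_R = 1980/343
  h_T = 1650/343

Starting state is P, so the expected hitting time is h_P = 6110/1029.

Answer: 6110/1029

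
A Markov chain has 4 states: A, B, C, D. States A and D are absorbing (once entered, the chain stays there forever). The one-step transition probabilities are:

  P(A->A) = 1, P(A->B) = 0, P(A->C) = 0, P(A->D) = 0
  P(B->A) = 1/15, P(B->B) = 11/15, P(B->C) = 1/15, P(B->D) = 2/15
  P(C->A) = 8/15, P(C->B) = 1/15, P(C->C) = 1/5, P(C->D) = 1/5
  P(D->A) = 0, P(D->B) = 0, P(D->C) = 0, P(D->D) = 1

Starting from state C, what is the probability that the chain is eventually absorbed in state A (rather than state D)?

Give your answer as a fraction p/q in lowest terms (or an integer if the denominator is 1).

Let a_i = P(absorbed in A | start in state i).
Boundary conditions: a_A = 1, a_D = 0.
For each transient state i, a_i = sum_j P(i->j) * a_j:
  a_B = 1/15*a_A + 11/15*a_B + 1/15*a_C + 2/15*a_D
  a_C = 8/15*a_A + 1/15*a_B + 1/5*a_C + 1/5*a_D

Substituting a_A = 1 and a_D = 0, rearrange to (I - Q) a = r where r[i] = P(i -> A):
  [4/15, -1/15] . (a_B, a_C) = 1/15
  [-1/15, 4/5] . (a_B, a_C) = 8/15

Solving yields:
  a_B = 20/47
  a_C = 33/47

Starting state is C, so the absorption probability is a_C = 33/47.

Answer: 33/47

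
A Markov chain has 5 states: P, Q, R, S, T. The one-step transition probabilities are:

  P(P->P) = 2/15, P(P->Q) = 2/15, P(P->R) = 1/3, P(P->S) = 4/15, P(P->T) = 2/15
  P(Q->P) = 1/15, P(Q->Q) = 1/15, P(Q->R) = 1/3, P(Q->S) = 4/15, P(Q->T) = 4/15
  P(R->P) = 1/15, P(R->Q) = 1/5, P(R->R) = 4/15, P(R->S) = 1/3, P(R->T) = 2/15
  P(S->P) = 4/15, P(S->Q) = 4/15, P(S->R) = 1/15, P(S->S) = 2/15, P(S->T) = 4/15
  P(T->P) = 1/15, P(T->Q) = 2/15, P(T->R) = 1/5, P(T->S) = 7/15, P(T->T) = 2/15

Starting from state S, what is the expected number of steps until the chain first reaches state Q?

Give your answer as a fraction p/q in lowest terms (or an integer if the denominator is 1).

Let h_i = expected steps to first reach Q from state i.
Boundary: h_Q = 0.
First-step equations for the other states:
  h_P = 1 + 2/15*h_P + 2/15*h_Q + 1/3*h_R + 4/15*h_S + 2/15*h_T
  h_R = 1 + 1/15*h_P + 1/5*h_Q + 4/15*h_R + 1/3*h_S + 2/15*h_T
  h_S = 1 + 4/15*h_P + 4/15*h_Q + 1/15*h_R + 2/15*h_S + 4/15*h_T
  h_T = 1 + 1/15*h_P + 2/15*h_Q + 1/5*h_R + 7/15*h_S + 2/15*h_T

Substituting h_Q = 0 and rearranging gives the linear system (I - Q) h = 1:
  [13/15, -1/3, -4/15, -2/15] . (h_P, h_R, h_S, h_T) = 1
  [-1/15, 11/15, -1/3, -2/15] . (h_P, h_R, h_S, h_T) = 1
  [-4/15, -1/15, 13/15, -4/15] . (h_P, h_R, h_S, h_T) = 1
  [-1/15, -1/5, -7/15, 13/15] . (h_P, h_R, h_S, h_T) = 1

Solving yields:
  h_P = 880/163
  h_R = 18845/3749
  h_S = 18160/3749
  h_T = 870/163

Starting state is S, so the expected hitting time is h_S = 18160/3749.

Answer: 18160/3749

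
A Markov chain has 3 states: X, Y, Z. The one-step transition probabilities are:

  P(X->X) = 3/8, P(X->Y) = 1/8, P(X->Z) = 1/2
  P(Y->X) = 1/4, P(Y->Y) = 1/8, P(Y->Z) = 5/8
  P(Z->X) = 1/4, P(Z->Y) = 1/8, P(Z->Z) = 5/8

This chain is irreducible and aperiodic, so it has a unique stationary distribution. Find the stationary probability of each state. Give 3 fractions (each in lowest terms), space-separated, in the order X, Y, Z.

The stationary distribution satisfies pi = pi * P, i.e.:
  pi_X = 3/8*pi_X + 1/4*pi_Y + 1/4*pi_Z
  pi_Y = 1/8*pi_X + 1/8*pi_Y + 1/8*pi_Z
  pi_Z = 1/2*pi_X + 5/8*pi_Y + 5/8*pi_Z
with normalization: pi_X + pi_Y + pi_Z = 1.

Using the first 2 balance equations plus normalization, the linear system A*pi = b is:
  [-5/8, 1/4, 1/4] . pi = 0
  [1/8, -7/8, 1/8] . pi = 0
  [1, 1, 1] . pi = 1

Solving yields:
  pi_X = 2/7
  pi_Y = 1/8
  pi_Z = 33/56

Verification (pi * P):
  2/7*3/8 + 1/8*1/4 + 33/56*1/4 = 2/7 = pi_X  (ok)
  2/7*1/8 + 1/8*1/8 + 33/56*1/8 = 1/8 = pi_Y  (ok)
  2/7*1/2 + 1/8*5/8 + 33/56*5/8 = 33/56 = pi_Z  (ok)

Answer: 2/7 1/8 33/56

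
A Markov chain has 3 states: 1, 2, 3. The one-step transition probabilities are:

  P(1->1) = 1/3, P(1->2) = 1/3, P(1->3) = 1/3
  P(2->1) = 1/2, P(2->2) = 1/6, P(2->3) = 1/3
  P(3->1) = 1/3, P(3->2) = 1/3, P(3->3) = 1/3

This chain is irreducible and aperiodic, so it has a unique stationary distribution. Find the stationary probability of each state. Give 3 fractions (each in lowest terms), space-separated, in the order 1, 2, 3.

Answer: 8/21 2/7 1/3

Derivation:
The stationary distribution satisfies pi = pi * P, i.e.:
  pi_1 = 1/3*pi_1 + 1/2*pi_2 + 1/3*pi_3
  pi_2 = 1/3*pi_1 + 1/6*pi_2 + 1/3*pi_3
  pi_3 = 1/3*pi_1 + 1/3*pi_2 + 1/3*pi_3
with normalization: pi_1 + pi_2 + pi_3 = 1.

Using the first 2 balance equations plus normalization, the linear system A*pi = b is:
  [-2/3, 1/2, 1/3] . pi = 0
  [1/3, -5/6, 1/3] . pi = 0
  [1, 1, 1] . pi = 1

Solving yields:
  pi_1 = 8/21
  pi_2 = 2/7
  pi_3 = 1/3

Verification (pi * P):
  8/21*1/3 + 2/7*1/2 + 1/3*1/3 = 8/21 = pi_1  (ok)
  8/21*1/3 + 2/7*1/6 + 1/3*1/3 = 2/7 = pi_2  (ok)
  8/21*1/3 + 2/7*1/3 + 1/3*1/3 = 1/3 = pi_3  (ok)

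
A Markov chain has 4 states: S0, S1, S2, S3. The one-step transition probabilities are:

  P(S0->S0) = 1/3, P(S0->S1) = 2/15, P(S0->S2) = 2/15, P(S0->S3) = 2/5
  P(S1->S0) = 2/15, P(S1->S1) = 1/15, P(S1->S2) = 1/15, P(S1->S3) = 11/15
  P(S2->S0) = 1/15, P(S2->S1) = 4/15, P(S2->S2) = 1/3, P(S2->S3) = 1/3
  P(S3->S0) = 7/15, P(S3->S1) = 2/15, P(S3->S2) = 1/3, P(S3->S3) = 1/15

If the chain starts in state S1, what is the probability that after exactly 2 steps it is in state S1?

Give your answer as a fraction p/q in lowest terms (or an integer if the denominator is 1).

Computing P^2 by repeated multiplication:
P^1 =
  S0: [1/3, 2/15, 2/15, 2/5]
  S1: [2/15, 1/15, 1/15, 11/15]
  S2: [1/15, 4/15, 1/3, 1/3]
  S3: [7/15, 2/15, 1/3, 1/15]
P^2 =
  S0: [73/225, 32/225, 52/225, 68/225]
  S1: [2/5, 31/225, 13/45, 13/75]
  S2: [53/225, 4/25, 56/225, 16/45]
  S3: [17/75, 38/225, 46/225, 2/5]

(P^2)[S1 -> S1] = 31/225

Answer: 31/225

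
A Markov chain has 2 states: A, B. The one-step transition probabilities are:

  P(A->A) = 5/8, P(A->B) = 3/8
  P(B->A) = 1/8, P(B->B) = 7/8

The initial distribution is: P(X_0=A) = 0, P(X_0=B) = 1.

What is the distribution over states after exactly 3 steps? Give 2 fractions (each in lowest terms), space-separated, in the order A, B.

Answer: 7/32 25/32

Derivation:
Propagating the distribution step by step (d_{t+1} = d_t * P):
d_0 = (A=0, B=1)
  d_1[A] = 0*5/8 + 1*1/8 = 1/8
  d_1[B] = 0*3/8 + 1*7/8 = 7/8
d_1 = (A=1/8, B=7/8)
  d_2[A] = 1/8*5/8 + 7/8*1/8 = 3/16
  d_2[B] = 1/8*3/8 + 7/8*7/8 = 13/16
d_2 = (A=3/16, B=13/16)
  d_3[A] = 3/16*5/8 + 13/16*1/8 = 7/32
  d_3[B] = 3/16*3/8 + 13/16*7/8 = 25/32
d_3 = (A=7/32, B=25/32)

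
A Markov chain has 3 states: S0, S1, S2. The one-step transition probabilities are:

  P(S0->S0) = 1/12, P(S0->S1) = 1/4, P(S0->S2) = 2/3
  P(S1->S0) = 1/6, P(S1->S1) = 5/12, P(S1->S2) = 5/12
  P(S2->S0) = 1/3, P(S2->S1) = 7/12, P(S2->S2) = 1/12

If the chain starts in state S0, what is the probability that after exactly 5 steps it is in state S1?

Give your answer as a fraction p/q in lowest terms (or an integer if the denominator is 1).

Answer: 26995/62208

Derivation:
Computing P^5 by repeated multiplication:
P^1 =
  S0: [1/12, 1/4, 2/3]
  S1: [1/6, 5/12, 5/12]
  S2: [1/3, 7/12, 1/12]
P^2 =
  S0: [13/48, 37/72, 31/144]
  S1: [2/9, 11/24, 23/72]
  S2: [11/72, 3/8, 17/36]
P^3 =
  S0: [311/1728, 11/27, 713/1728]
  S1: [29/144, 187/432, 79/216]
  S2: [67/288, 203/432, 257/864]
P^4 =
  S0: [4571/20736, 787/1728, 6721/20736]
  S1: [1093/5184, 1151/2592, 1789/5184]
  S2: [2041/10368, 277/648, 3895/10368]
P^5 =
  S0: [16781/82944, 26995/62208, 90509/248832]
  S1: [12853/62208, 569/1296, 22043/62208]
  S2: [26485/124416, 1543/3456, 42383/124416]

(P^5)[S0 -> S1] = 26995/62208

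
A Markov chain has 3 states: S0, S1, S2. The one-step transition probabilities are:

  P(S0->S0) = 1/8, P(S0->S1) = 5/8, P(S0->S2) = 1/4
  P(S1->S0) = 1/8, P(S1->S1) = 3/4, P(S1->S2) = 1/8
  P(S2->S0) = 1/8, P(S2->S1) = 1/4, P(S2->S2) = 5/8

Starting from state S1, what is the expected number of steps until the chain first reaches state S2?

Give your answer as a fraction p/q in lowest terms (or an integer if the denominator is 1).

Answer: 64/9

Derivation:
Let h_i = expected steps to first reach S2 from state i.
Boundary: h_S2 = 0.
First-step equations for the other states:
  h_S0 = 1 + 1/8*h_S0 + 5/8*h_S1 + 1/4*h_S2
  h_S1 = 1 + 1/8*h_S0 + 3/4*h_S1 + 1/8*h_S2

Substituting h_S2 = 0 and rearranging gives the linear system (I - Q) h = 1:
  [7/8, -5/8] . (h_S0, h_S1) = 1
  [-1/8, 1/4] . (h_S0, h_S1) = 1

Solving yields:
  h_S0 = 56/9
  h_S1 = 64/9

Starting state is S1, so the expected hitting time is h_S1 = 64/9.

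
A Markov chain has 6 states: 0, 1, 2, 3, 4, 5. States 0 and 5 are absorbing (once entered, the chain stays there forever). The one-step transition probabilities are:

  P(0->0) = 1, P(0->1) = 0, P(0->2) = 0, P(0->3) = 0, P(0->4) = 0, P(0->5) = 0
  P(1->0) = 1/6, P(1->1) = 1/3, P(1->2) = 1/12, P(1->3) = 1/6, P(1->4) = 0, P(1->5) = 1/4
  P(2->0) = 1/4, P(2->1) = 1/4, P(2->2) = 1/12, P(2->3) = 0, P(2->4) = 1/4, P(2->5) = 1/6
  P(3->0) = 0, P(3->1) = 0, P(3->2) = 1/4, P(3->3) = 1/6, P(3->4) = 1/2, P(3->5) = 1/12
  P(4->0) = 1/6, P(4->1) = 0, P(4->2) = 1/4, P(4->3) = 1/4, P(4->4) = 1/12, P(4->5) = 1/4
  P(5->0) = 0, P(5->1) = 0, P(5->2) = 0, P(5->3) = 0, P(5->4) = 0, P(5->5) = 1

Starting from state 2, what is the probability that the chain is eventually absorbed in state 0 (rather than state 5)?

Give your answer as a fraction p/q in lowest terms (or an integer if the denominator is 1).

Let a_i = P(absorbed in 0 | start in state i).
Boundary conditions: a_0 = 1, a_5 = 0.
For each transient state i, a_i = sum_j P(i->j) * a_j:
  a_1 = 1/6*a_0 + 1/3*a_1 + 1/12*a_2 + 1/6*a_3 + 0*a_4 + 1/4*a_5
  a_2 = 1/4*a_0 + 1/4*a_1 + 1/12*a_2 + 0*a_3 + 1/4*a_4 + 1/6*a_5
  a_3 = 0*a_0 + 0*a_1 + 1/4*a_2 + 1/6*a_3 + 1/2*a_4 + 1/12*a_5
  a_4 = 1/6*a_0 + 0*a_1 + 1/4*a_2 + 1/4*a_3 + 1/12*a_4 + 1/4*a_5

Substituting a_0 = 1 and a_5 = 0, rearrange to (I - Q) a = r where r[i] = P(i -> 0):
  [2/3, -1/12, -1/6, 0] . (a_1, a_2, a_3, a_4) = 1/6
  [-1/4, 11/12, 0, -1/4] . (a_1, a_2, a_3, a_4) = 1/4
  [0, -1/4, 5/6, -1/2] . (a_1, a_2, a_3, a_4) = 0
  [0, -1/4, -1/4, 11/12] . (a_1, a_2, a_3, a_4) = 1/6

Solving yields:
  a_1 = 1366/3289
  a_2 = 72/143
  a_3 = 1347/3289
  a_4 = 109/253

Starting state is 2, so the absorption probability is a_2 = 72/143.

Answer: 72/143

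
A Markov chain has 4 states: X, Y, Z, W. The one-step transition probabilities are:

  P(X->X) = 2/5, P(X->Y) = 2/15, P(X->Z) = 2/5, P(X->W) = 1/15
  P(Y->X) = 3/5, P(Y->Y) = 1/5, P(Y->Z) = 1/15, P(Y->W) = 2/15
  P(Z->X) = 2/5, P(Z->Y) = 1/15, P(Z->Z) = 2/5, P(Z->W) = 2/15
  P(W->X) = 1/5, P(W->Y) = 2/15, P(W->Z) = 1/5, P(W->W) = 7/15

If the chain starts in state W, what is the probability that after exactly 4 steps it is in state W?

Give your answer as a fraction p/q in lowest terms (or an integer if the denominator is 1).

Computing P^4 by repeated multiplication:
P^1 =
  X: [2/5, 2/15, 2/5, 1/15]
  Y: [3/5, 1/5, 1/15, 2/15]
  Z: [2/5, 1/15, 2/5, 2/15]
  W: [1/5, 2/15, 1/5, 7/15]
P^2 =
  X: [31/75, 26/225, 77/225, 29/225]
  Y: [31/75, 32/225, 23/75, 31/225]
  Z: [29/75, 1/9, 79/225, 34/225]
  W: [1/3, 29/225, 59/225, 62/225]
P^3 =
  X: [149/375, 133/1125, 1133/3375, 502/3375]
  Y: [451/1125, 413/3375, 1097/3375, 512/3375]
  Z: [49/125, 44/375, 1123/3375, 533/3375]
  W: [139/375, 28/225, 1019/3375, 137/675]
P^4 =
  X: [6647/16875, 6016/50625, 1861/5625, 7919/50625]
  Y: [739/1875, 674/5625, 16649/50625, 7957/50625]
  Z: [6613/16875, 6023/50625, 5557/16875, 8092/50625]
  W: [1297/3375, 6151/50625, 1073/3375, 8924/50625]

(P^4)[W -> W] = 8924/50625

Answer: 8924/50625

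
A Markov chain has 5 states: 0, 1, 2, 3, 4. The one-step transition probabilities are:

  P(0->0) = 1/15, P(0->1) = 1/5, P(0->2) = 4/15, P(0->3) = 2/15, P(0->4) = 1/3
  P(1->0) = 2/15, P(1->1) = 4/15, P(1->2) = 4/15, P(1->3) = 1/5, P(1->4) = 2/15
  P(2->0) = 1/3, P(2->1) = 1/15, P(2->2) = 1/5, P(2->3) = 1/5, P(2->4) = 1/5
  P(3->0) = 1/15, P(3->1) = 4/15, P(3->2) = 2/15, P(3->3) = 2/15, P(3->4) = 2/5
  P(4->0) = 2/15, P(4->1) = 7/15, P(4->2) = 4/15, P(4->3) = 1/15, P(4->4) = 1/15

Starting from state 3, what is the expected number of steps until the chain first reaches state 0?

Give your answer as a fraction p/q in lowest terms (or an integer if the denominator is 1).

Answer: 17145/2662

Derivation:
Let h_i = expected steps to first reach 0 from state i.
Boundary: h_0 = 0.
First-step equations for the other states:
  h_1 = 1 + 2/15*h_0 + 4/15*h_1 + 4/15*h_2 + 1/5*h_3 + 2/15*h_4
  h_2 = 1 + 1/3*h_0 + 1/15*h_1 + 1/5*h_2 + 1/5*h_3 + 1/5*h_4
  h_3 = 1 + 1/15*h_0 + 4/15*h_1 + 2/15*h_2 + 2/15*h_3 + 2/5*h_4
  h_4 = 1 + 2/15*h_0 + 7/15*h_1 + 4/15*h_2 + 1/15*h_3 + 1/15*h_4

Substituting h_0 = 0 and rearranging gives the linear system (I - Q) h = 1:
  [11/15, -4/15, -1/5, -2/15] . (h_1, h_2, h_3, h_4) = 1
  [-1/15, 4/5, -1/5, -1/5] . (h_1, h_2, h_3, h_4) = 1
  [-4/15, -2/15, 13/15, -2/5] . (h_1, h_2, h_3, h_4) = 1
  [-7/15, -4/15, -1/15, 14/15] . (h_1, h_2, h_3, h_4) = 1

Solving yields:
  h_1 = 15825/2662
  h_2 = 25695/5324
  h_3 = 17145/2662
  h_4 = 7830/1331

Starting state is 3, so the expected hitting time is h_3 = 17145/2662.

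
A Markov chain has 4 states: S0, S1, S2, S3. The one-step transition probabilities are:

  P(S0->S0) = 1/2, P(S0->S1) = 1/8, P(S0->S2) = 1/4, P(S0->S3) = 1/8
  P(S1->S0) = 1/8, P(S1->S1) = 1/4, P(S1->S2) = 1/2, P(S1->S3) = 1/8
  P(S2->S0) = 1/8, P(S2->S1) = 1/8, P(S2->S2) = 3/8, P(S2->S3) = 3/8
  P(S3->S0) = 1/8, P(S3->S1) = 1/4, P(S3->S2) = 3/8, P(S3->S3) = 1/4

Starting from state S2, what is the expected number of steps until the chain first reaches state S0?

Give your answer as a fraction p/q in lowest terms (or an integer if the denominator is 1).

Answer: 8

Derivation:
Let h_i = expected steps to first reach S0 from state i.
Boundary: h_S0 = 0.
First-step equations for the other states:
  h_S1 = 1 + 1/8*h_S0 + 1/4*h_S1 + 1/2*h_S2 + 1/8*h_S3
  h_S2 = 1 + 1/8*h_S0 + 1/8*h_S1 + 3/8*h_S2 + 3/8*h_S3
  h_S3 = 1 + 1/8*h_S0 + 1/4*h_S1 + 3/8*h_S2 + 1/4*h_S3

Substituting h_S0 = 0 and rearranging gives the linear system (I - Q) h = 1:
  [3/4, -1/2, -1/8] . (h_S1, h_S2, h_S3) = 1
  [-1/8, 5/8, -3/8] . (h_S1, h_S2, h_S3) = 1
  [-1/4, -3/8, 3/4] . (h_S1, h_S2, h_S3) = 1

Solving yields:
  h_S1 = 8
  h_S2 = 8
  h_S3 = 8

Starting state is S2, so the expected hitting time is h_S2 = 8.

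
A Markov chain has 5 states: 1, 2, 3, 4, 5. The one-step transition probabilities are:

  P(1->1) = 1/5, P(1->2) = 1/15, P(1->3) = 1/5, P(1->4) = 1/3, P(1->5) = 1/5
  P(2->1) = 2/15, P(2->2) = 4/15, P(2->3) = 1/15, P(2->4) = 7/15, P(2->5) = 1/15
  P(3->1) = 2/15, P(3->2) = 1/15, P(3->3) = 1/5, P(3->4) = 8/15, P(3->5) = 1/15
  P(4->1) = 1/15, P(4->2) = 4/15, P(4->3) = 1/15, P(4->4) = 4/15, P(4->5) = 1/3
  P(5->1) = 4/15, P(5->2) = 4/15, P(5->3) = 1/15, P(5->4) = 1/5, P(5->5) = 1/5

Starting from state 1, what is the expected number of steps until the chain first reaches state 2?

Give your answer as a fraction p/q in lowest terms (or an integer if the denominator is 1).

Answer: 27795/4814

Derivation:
Let h_i = expected steps to first reach 2 from state i.
Boundary: h_2 = 0.
First-step equations for the other states:
  h_1 = 1 + 1/5*h_1 + 1/15*h_2 + 1/5*h_3 + 1/3*h_4 + 1/5*h_5
  h_3 = 1 + 2/15*h_1 + 1/15*h_2 + 1/5*h_3 + 8/15*h_4 + 1/15*h_5
  h_4 = 1 + 1/15*h_1 + 4/15*h_2 + 1/15*h_3 + 4/15*h_4 + 1/3*h_5
  h_5 = 1 + 4/15*h_1 + 4/15*h_2 + 1/15*h_3 + 1/5*h_4 + 1/5*h_5

Substituting h_2 = 0 and rearranging gives the linear system (I - Q) h = 1:
  [4/5, -1/5, -1/3, -1/5] . (h_1, h_3, h_4, h_5) = 1
  [-2/15, 4/5, -8/15, -1/15] . (h_1, h_3, h_4, h_5) = 1
  [-1/15, -1/15, 11/15, -1/3] . (h_1, h_3, h_4, h_5) = 1
  [-4/15, -1/15, -1/5, 4/5] . (h_1, h_3, h_4, h_5) = 1

Solving yields:
  h_1 = 27795/4814
  h_3 = 54555/9628
  h_4 = 44115/9628
  h_5 = 11535/2407

Starting state is 1, so the expected hitting time is h_1 = 27795/4814.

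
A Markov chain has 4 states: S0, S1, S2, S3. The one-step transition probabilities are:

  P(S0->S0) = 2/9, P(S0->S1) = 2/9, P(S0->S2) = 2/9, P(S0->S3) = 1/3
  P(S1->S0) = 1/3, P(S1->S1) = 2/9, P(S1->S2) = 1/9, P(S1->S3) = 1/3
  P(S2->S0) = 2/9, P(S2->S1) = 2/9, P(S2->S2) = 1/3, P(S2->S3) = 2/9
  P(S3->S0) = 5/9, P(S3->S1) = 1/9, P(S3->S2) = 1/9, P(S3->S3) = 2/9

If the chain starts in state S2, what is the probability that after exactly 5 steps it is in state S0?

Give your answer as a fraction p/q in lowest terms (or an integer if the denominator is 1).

Answer: 6634/19683

Derivation:
Computing P^5 by repeated multiplication:
P^1 =
  S0: [2/9, 2/9, 2/9, 1/3]
  S1: [1/3, 2/9, 1/9, 1/3]
  S2: [2/9, 2/9, 1/3, 2/9]
  S3: [5/9, 1/9, 1/9, 2/9]
P^2 =
  S0: [29/81, 5/27, 5/27, 22/81]
  S1: [29/81, 5/27, 14/81, 23/81]
  S2: [26/81, 16/81, 17/81, 22/81]
  S3: [25/81, 16/81, 16/81, 8/27]
P^3 =
  S0: [1/3, 140/729, 140/729, 206/729]
  S1: [82/243, 139/729, 46/243, 206/729]
  S2: [244/729, 140/729, 47/243, 68/243]
  S3: [250/729, 46/243, 46/243, 203/729]
P^4 =
  S0: [2216/6561, 1252/6561, 1252/6561, 1841/6561]
  S1: [2215/6561, 1252/6561, 139/729, 1843/6561]
  S2: [2210/6561, 418/2187, 1255/6561, 614/2187]
  S3: [245/729, 1255/6561, 1255/6561, 1846/6561]
P^5 =
  S0: [19897/59049, 11281/59049, 11281/59049, 5530/19683]
  S1: [19903/59049, 11279/59049, 11278/59049, 16589/59049]
  S2: [6634/19683, 3760/19683, 11281/59049, 16586/59049]
  S3: [19915/59049, 11276/59049, 11276/59049, 16582/59049]

(P^5)[S2 -> S0] = 6634/19683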